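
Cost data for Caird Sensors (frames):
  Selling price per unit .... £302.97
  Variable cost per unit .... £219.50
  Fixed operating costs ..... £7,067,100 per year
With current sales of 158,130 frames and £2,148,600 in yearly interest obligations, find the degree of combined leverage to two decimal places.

3.31

At 158,130 units, contribution = 158,130 × £83.47 = £13,199,111.10.
Subtracting fixed costs: EBIT = £13,199,111.10 − £7,067,100 = £6,132,011.10. Interest = £2,148,600.00, so EBIT − I = £3,983,411.10.
DCL = contribution ÷ (EBIT − I) = £13,199,111.10 ÷ £3,983,411.10 = 3.3135.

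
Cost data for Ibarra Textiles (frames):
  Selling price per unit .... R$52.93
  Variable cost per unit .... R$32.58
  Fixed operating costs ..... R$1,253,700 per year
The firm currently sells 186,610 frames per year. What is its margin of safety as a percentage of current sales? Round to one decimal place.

67.0%

Contribution margin per unit = R$52.93 − R$32.58 = R$20.35. Break-even units = R$1,253,700 ÷ R$20.35 = 61,606.88; break-even revenue = 61,606.88 × R$52.93 = R$3,260,852.14.
Actual sales revenue = 186,610 × R$52.93 = R$9,877,267.30.
Margin of safety = (R$9,877,267.30 − R$3,260,852.14) ÷ R$9,877,267.30 = 67.0%.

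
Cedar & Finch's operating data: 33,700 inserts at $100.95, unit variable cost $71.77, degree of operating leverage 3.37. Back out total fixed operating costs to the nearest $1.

$691,566

Contribution at this volume is 33,700 × $29.18 = $983,366.00.
Since DOL = CM ÷ EBIT, EBIT = $983,366.00 ÷ 3.37 = $291,800.00.
And FC = contribution − EBIT = $983,366.00 − $291,800.00 = $691,566.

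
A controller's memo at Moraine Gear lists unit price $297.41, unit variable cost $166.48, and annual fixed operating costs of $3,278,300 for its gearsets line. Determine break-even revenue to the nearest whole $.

CM per unit = $297.41 − $166.48 = $130.93; CM ratio = $130.93 / $297.41 = 0.4402.
Break-even sales = FC ÷ CM ratio = $3,278,300 × $297.41 / $130.93 = $7,446,721.

$7,446,721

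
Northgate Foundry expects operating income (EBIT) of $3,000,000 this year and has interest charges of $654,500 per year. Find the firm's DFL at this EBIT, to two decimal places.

Annual interest charges come to $654,500.00.
DFL = EBIT ÷ (EBIT − I) = $3,000,000 ÷ ($3,000,000 − $654,500.00) = $3,000,000 ÷ $2,345,500.00 = 1.2790.

1.28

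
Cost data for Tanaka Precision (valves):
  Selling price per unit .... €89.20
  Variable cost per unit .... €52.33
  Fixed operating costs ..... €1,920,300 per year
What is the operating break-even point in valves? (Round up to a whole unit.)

Each unit contributes €89.20 − €52.33 = €36.87.
Units to break even: €1,920,300 ÷ €36.87 = 52,082.99, rounded up to 52,083.

52,083 valves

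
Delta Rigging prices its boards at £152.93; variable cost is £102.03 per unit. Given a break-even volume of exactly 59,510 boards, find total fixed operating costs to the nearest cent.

Contribution margin per unit = £152.93 − £102.03 = £50.90.
Since BE = FC / CM, FC = 59,510 × £50.90 = £3,029,059.00.

£3,029,059.00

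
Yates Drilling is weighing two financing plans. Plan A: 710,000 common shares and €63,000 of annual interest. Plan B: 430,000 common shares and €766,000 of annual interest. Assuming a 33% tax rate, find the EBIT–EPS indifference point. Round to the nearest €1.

At indifference, (EBIT − 63,000)(1 − t)/710,000 = (EBIT − 766,000)(1 − t)/430,000.
The (1 − t) factor cancels: (EBIT − 63,000) × 430,000 = (EBIT − 766,000) × 710,000.
Solving, EBIT = (766,000·710,000 − 63,000·430,000) / (710,000 − 430,000) = 516,770,000,000 / 280,000 = 1,845,607.14.

€1,845,607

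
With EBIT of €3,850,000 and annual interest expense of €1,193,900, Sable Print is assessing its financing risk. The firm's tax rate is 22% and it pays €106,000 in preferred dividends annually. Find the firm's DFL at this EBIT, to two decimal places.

1.53

Annual interest charges come to €1,193,900.00.
Pre-tax preferred-dividend burden = €106,000 ÷ (1 − 0.22) = €135,897.44.
DFL = EBIT ÷ [EBIT − I − D_p/(1−t)] = €3,850,000 ÷ [€3,850,000 − €1,193,900.00 − €135,897.44] = €3,850,000 ÷ €2,520,202.56 = 1.5277.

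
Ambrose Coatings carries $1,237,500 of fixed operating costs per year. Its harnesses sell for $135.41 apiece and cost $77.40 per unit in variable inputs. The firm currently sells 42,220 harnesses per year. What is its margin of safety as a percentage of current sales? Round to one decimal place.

49.5%

Unit CM = price − variable cost = $135.41 − $77.40 = $58.01. Break-even units = $1,237,500 ÷ $58.01 = 21,332.53; break-even revenue = 21,332.53 × $135.41 = $2,888,637.73.
Current sales = 42,220 × $135.41 = $5,717,010.20.
Margin of safety = ($5,717,010.20 − $2,888,637.73) ÷ $5,717,010.20 = 49.5%.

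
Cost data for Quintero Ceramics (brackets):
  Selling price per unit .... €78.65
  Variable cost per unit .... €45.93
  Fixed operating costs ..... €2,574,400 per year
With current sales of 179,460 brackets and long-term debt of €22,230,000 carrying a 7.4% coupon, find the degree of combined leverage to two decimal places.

3.55

Total contribution margin = 179,460 × €32.72 = €5,871,931.20.
Subtracting fixed costs: EBIT = €5,871,931.20 − €2,574,400 = €3,297,531.20. Interest = €1,645,020.00, so EBIT − I = €1,652,511.20.
Degree of total leverage = total CM / (EBIT − interest) = €5,871,931.20 / €1,652,511.20 = 3.5533.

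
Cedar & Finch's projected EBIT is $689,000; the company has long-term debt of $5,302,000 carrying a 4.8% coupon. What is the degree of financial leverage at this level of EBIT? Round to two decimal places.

1.59

Interest = $254,496.00.
Degree of financial leverage = EBIT / (EBIT − interest) = $689,000 / $434,504.00 = 1.5857.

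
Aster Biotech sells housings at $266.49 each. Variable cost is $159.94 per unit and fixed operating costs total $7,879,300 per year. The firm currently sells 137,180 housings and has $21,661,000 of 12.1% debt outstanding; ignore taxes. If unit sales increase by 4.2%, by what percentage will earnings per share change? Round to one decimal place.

+14.9%

Total contribution margin = 137,180 × $106.55 = $14,616,529.00.
Operating income = contribution − fixed costs = $14,616,529.00 − $7,879,300 = $6,737,229.00.
Interest = $2,620,981.00, so EBIT − I = $4,116,248.00.
Degree of combined leverage = contribution ÷ (EBIT − I) = $14,616,529.00 ÷ $4,116,248.00 = 3.5509.
EPS therefore changes by 3.5509 × (+4.2%) = +14.9%.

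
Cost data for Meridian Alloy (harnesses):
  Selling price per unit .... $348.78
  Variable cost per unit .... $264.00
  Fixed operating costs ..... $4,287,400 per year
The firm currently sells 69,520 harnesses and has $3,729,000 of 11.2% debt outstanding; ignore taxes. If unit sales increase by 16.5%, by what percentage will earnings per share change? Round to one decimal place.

+81.8%

Contribution at this volume is 69,520 × $84.78 = $5,893,905.60.
Operating income = contribution − fixed costs = $5,893,905.60 − $4,287,400 = $1,606,505.60.
Interest = $417,648.00, so EBIT − I = $1,188,857.60.
Degree of combined leverage = contribution ÷ (EBIT − I) = $5,893,905.60 ÷ $1,188,857.60 = 4.9576.
EPS therefore changes by 4.9576 × (+16.5%) = +81.8%.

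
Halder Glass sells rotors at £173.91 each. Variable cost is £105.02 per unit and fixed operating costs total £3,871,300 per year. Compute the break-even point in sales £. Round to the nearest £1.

CM per unit = £173.91 − £105.02 = £68.89; CM ratio = £68.89 / £173.91 = 0.3961.
Break-even revenue = fixed costs × price ÷ CM = £3,871,300 × £173.91 ÷ £68.89 = £9,772,939.

£9,772,939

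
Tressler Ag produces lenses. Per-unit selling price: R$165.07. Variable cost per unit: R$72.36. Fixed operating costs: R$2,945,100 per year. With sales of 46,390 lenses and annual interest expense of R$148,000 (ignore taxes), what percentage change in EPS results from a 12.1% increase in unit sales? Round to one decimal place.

+43.1%

Contribution at this volume is 46,390 × R$92.71 = R$4,300,816.90.
Subtracting fixed costs: EBIT = R$4,300,816.90 − R$2,945,100 = R$1,355,716.90.
After interest of R$148,000.00, pre-tax earnings = R$1,207,716.90.
Degree of combined leverage = contribution ÷ (EBIT − I) = R$4,300,816.90 ÷ R$1,207,716.90 = 3.5611.
%ΔEPS = DCL × %ΔSales = 3.5611 × +12.1% = +43.1%.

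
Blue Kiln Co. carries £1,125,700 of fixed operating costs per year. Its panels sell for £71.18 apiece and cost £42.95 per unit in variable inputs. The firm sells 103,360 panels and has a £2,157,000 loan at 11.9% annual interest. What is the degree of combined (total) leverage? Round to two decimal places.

1.90

Contribution at this volume is 103,360 × £28.23 = £2,917,852.80.
Operating income = contribution − fixed costs = £2,917,852.80 − £1,125,700 = £1,792,152.80. Interest = £256,683.00, so EBIT − I = £1,535,469.80.
DCL = contribution ÷ (EBIT − I) = £2,917,852.80 ÷ £1,535,469.80 = 1.9003.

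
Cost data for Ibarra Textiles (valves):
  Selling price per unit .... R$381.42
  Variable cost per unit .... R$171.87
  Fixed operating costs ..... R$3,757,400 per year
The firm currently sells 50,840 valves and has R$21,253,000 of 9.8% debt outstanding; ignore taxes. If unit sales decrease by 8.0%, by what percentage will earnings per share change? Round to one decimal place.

At 50,840 units, contribution = 50,840 × R$209.55 = R$10,653,522.00.
EBIT = R$10,653,522.00 − R$3,757,400 = R$6,896,122.00.
After interest of R$2,082,794.00, pre-tax earnings = R$4,813,328.00.
Degree of combined leverage = contribution ÷ (EBIT − I) = R$10,653,522.00 ÷ R$4,813,328.00 = 2.2133.
EPS therefore changes by 2.2133 × (-8.0%) = -17.7%.

-17.7%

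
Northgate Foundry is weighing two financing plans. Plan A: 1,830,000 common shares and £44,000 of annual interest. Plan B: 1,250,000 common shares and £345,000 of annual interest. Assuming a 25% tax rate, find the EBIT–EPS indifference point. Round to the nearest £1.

Set EPS_A = EPS_B: (EBIT − £44,000)(1 − 0.25) ÷ 1,830,000 = (EBIT − £345,000)(1 − 0.25) ÷ 1,250,000.
Cancelling (1 − t) and cross-multiplying: 1,250,000·(EBIT − 44,000) = 1,830,000·(EBIT − 345,000).
EBIT × (1,830,000 − 1,250,000) = 345,000 × 1,830,000 − 44,000 × 1,250,000 = 576,350,000,000, so EBIT = 576,350,000,000 ÷ 580,000 = 993,706.90.

£993,707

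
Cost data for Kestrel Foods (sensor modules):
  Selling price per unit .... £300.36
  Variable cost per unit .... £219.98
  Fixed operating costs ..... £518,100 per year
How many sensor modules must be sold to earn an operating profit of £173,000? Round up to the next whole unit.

Unit CM = price − variable cost = £300.36 − £219.98 = £80.38.
Units = (FC + target) / CM = (£518,100 + £173,000) / £80.38 = 8,597.91, so 8,598 sensor modules.

8,598 sensor modules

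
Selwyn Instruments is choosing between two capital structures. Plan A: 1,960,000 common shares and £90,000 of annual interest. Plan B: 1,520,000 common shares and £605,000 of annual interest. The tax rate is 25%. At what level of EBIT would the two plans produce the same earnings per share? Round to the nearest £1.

Set EPS_A = EPS_B: (EBIT − £90,000)(1 − 0.25) ÷ 1,960,000 = (EBIT − £605,000)(1 − 0.25) ÷ 1,520,000.
The (1 − t) factor cancels: (EBIT − 90,000) × 1,520,000 = (EBIT − 605,000) × 1,960,000.
EBIT × (1,960,000 − 1,520,000) = 605,000 × 1,960,000 − 90,000 × 1,520,000 = 1,049,000,000,000, so EBIT = 1,049,000,000,000 ÷ 440,000 = 2,384,090.91.

£2,384,091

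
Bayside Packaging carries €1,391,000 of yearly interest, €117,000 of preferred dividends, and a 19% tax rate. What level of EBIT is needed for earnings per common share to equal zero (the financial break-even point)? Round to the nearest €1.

Preferred dividends are paid after tax, so their pre-tax equivalent is €117,000 ÷ (1 − 0.19) = €144,444.44.
EPS = 0 when EBIT covers interest plus the pre-tax preferred burden: €1,391,000 + €144,444.44 = €1,535,444.44.

€1,535,444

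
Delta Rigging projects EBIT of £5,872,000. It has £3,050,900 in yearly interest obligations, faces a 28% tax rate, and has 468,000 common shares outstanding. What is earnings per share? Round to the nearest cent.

Pre-tax income = £5,872,000 − £3,050,900.00 = £2,821,100.00.
After tax at 28%: net income = £2,821,100.00 × 0.72 = £2,031,192.00.
EPS = £2,031,192.00 ÷ 468,000 = £4.34.

£4.34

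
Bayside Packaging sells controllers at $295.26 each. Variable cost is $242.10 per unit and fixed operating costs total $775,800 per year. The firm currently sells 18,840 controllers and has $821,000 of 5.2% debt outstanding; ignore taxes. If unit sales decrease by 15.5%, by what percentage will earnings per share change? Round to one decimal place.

Contribution at this volume is 18,840 × $53.16 = $1,001,534.40.
Operating income = contribution − fixed costs = $1,001,534.40 − $775,800 = $225,734.40.
Interest = $42,692.00, so EBIT − I = $183,042.40.
DCL = total CM / (EBIT − I) = $1,001,534.40 / $183,042.40 = 5.4716.
EPS therefore changes by 5.4716 × (-15.5%) = -84.8%.

-84.8%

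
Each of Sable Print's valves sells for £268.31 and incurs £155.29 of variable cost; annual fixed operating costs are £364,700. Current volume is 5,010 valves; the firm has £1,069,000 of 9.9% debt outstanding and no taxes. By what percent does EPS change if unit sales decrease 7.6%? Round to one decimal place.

Total contribution margin = 5,010 × £113.02 = £566,230.20.
EBIT = £566,230.20 − £364,700 = £201,530.20.
Interest = £105,831.00, so EBIT − I = £95,699.20.
Degree of combined leverage = contribution ÷ (EBIT − I) = £566,230.20 ÷ £95,699.20 = 5.9168.
EPS therefore changes by 5.9168 × (-7.6%) = -45.0%.

-45.0%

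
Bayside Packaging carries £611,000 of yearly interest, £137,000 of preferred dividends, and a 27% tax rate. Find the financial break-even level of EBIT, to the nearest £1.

£798,671

Preferred dividends are paid after tax, so their pre-tax equivalent is £137,000 ÷ (1 − 0.27) = £187,671.23.
EPS = 0 when EBIT covers interest plus the pre-tax preferred burden: £611,000 + £187,671.23 = £798,671.23.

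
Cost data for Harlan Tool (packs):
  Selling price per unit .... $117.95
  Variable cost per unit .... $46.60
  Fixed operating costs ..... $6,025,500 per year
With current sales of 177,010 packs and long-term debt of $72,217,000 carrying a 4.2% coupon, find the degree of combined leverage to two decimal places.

Contribution at this volume is 177,010 × $71.35 = $12,629,663.50.
Operating income = contribution − fixed costs = $12,629,663.50 − $6,025,500 = $6,604,163.50. Interest = $3,033,114.00.
DOL = $12,629,663.50 ÷ $6,604,163.50 = 1.9124; DFL = $6,604,163.50 ÷ $3,571,049.50 = 1.8494.
Combined leverage = 1.9124 × 1.8494 = 3.5368.

3.54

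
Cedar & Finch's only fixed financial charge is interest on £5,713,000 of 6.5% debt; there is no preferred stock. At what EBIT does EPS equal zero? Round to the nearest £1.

£371,345

Annual interest = 6.5% × £5,713,000 = £371,345.00.
Without preferred stock the financial break-even is simply EBIT = interest = £371,345.00.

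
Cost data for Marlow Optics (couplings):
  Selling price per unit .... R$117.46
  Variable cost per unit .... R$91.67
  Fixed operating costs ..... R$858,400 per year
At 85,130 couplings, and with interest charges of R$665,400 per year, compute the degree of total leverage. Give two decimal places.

3.27

At 85,130 units, contribution = 85,130 × R$25.79 = R$2,195,502.70.
Operating income = contribution − fixed costs = R$2,195,502.70 − R$858,400 = R$1,337,102.70. Interest = R$665,400.00.
DOL = R$2,195,502.70 ÷ R$1,337,102.70 = 1.6420; DFL = R$1,337,102.70 ÷ R$671,702.70 = 1.9906.
Combined leverage = 1.6420 × 1.9906 = 3.2686.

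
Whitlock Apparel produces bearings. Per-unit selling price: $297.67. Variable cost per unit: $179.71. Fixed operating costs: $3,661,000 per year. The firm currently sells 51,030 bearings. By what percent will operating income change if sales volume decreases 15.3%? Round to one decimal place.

At 51,030 units, contribution = 51,030 × $117.96 = $6,019,498.80.
Subtracting fixed costs: EBIT = $6,019,498.80 − $3,661,000 = $2,358,498.80.
DOL = contribution ÷ EBIT = $6,019,498.80 ÷ $2,358,498.80 = 2.5523.
Operating income changes by 2.5523 × -15.3% = -39.0%.

-39.0%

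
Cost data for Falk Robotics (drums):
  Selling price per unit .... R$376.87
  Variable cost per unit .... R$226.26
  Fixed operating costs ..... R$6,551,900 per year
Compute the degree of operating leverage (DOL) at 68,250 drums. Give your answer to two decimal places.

2.76

Total contribution margin = 68,250 × R$150.61 = R$10,279,132.50.
Operating income = contribution − fixed costs = R$10,279,132.50 − R$6,551,900 = R$3,727,232.50.
DOL = contribution ÷ EBIT = R$10,279,132.50 ÷ R$3,727,232.50 = 2.7578.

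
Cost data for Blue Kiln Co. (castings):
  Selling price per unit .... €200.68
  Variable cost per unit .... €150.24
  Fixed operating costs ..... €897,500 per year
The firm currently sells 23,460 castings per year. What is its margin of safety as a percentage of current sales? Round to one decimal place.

Unit CM = price − variable cost = €200.68 − €150.24 = €50.44. Break-even units = €897,500 ÷ €50.44 = 17,793.42; break-even revenue = 17,793.42 × €200.68 = €3,570,783.11.
Current sales = 23,460 × €200.68 = €4,707,952.80.
Margin of safety = (€4,707,952.80 − €3,570,783.11) ÷ €4,707,952.80 = 24.2%.

24.2%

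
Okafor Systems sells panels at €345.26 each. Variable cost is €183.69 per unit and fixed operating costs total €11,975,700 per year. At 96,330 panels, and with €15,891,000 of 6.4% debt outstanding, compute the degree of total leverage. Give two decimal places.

6.05

At 96,330 units, contribution = 96,330 × €161.57 = €15,564,038.10.
Operating income = contribution − fixed costs = €15,564,038.10 − €11,975,700 = €3,588,338.10. Interest = €1,017,024.00.
DOL = €15,564,038.10 ÷ €3,588,338.10 = 4.3374; DFL = €3,588,338.10 ÷ €2,571,314.10 = 1.3955.
DCL = DOL × DFL = 4.3374 × 1.3955 = 6.0528.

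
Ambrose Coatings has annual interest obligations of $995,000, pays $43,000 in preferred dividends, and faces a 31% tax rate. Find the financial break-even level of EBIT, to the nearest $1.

$1,057,319

Preferred dividends are paid after tax, so their pre-tax equivalent is $43,000 ÷ (1 − 0.31) = $62,318.84.
Financial break-even EBIT = interest + D_p ÷ (1 − t) = $995,000 + $62,318.84 = $1,057,318.84.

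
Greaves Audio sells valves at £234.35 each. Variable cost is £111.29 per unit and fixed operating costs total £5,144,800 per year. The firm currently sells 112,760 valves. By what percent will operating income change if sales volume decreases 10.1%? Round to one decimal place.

At 112,760 units, contribution = 112,760 × £123.06 = £13,876,245.60.
EBIT = £13,876,245.60 − £5,144,800 = £8,731,445.60.
Degree of operating leverage = £13,876,245.60 / £8,731,445.60 = 1.5892.
Operating income changes by 1.5892 × -10.1% = -16.1%.

-16.1%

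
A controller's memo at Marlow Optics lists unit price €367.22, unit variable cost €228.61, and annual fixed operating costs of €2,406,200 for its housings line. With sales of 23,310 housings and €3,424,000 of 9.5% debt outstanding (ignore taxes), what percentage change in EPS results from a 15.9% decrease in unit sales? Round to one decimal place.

-102.8%

At 23,310 units, contribution = 23,310 × €138.61 = €3,230,999.10.
Subtracting fixed costs: EBIT = €3,230,999.10 − €2,406,200 = €824,799.10.
Interest = €325,280.00, so EBIT − I = €499,519.10.
Degree of combined leverage = contribution ÷ (EBIT − I) = €3,230,999.10 ÷ €499,519.10 = 6.4682.
%ΔEPS = DCL × %ΔSales = 6.4682 × -15.9% = -102.8%.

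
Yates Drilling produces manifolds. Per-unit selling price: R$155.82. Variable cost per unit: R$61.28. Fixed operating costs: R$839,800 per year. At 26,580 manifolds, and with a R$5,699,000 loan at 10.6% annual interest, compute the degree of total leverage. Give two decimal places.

Contribution at this volume is 26,580 × R$94.54 = R$2,512,873.20.
Operating income = contribution − fixed costs = R$2,512,873.20 − R$839,800 = R$1,673,073.20. Interest = R$604,094.00, so EBIT − I = R$1,068,979.20.
Degree of total leverage = total CM / (EBIT − interest) = R$2,512,873.20 / R$1,068,979.20 = 2.3507.

2.35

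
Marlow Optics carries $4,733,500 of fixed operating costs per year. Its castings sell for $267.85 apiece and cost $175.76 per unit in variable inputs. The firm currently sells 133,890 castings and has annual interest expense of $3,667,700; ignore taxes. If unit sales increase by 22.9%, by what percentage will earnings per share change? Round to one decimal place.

+71.9%

Total contribution margin = 133,890 × $92.09 = $12,329,930.10.
Operating income = contribution − fixed costs = $12,329,930.10 − $4,733,500 = $7,596,430.10.
Interest = $3,667,700.00, so EBIT − I = $3,928,730.10.
DCL = total CM / (EBIT − I) = $12,329,930.10 / $3,928,730.10 = 3.1384.
%ΔEPS = DCL × %ΔSales = 3.1384 × +22.9% = +71.9%.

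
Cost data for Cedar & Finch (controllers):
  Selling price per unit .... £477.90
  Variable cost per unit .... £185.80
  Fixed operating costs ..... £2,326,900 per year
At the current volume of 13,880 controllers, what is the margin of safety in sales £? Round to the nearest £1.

Unit CM = price − variable cost = £477.90 − £185.80 = £292.10. Break-even units = £2,326,900 ÷ £292.10 = 7,966.11; break-even revenue = 7,966.11 × £477.90 = £3,807,002.77.
Current sales = 13,880 × £477.90 = £6,633,252.00.
Margin of safety = £6,633,252.00 − £3,807,002.77 = £2,826,249.

£2,826,249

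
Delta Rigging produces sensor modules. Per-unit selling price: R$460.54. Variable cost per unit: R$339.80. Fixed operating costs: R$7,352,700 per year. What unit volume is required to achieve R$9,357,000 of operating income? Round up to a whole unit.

Unit CM = price − variable cost = R$460.54 − R$339.80 = R$120.74.
Need Q such that Q × R$120.74 − R$7,352,700 = R$9,357,000, i.e. Q = R$16,709,700 / R$120.74 = 138,394.07 → 138,395.

138,395 sensor modules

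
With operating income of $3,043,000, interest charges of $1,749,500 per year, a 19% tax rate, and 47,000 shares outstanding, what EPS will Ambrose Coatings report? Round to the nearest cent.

Pre-tax income = $3,043,000 − $1,749,500.00 = $1,293,500.00.
After tax at 19%: net income = $1,293,500.00 × 0.81 = $1,047,735.00.
Per share: $1,047,735.00 / 47,000 shares = $22.29.

$22.29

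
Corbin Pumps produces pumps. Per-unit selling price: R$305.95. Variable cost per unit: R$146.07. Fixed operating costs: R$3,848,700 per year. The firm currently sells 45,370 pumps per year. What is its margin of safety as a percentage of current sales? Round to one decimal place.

Contribution margin per unit = R$305.95 − R$146.07 = R$159.88. Break-even units = R$3,848,700 ÷ R$159.88 = 24,072.43; break-even revenue = 24,072.43 × R$305.95 = R$7,364,959.75.
Actual sales revenue = 45,370 × R$305.95 = R$13,880,951.50.
Margin of safety = (R$13,880,951.50 − R$7,364,959.75) ÷ R$13,880,951.50 = 46.9%.

46.9%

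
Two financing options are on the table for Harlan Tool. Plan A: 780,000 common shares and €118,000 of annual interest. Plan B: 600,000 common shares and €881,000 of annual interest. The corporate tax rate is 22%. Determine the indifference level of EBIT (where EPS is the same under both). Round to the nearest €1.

At indifference, (EBIT − 118,000)(1 − t)/780,000 = (EBIT − 881,000)(1 − t)/600,000.
The (1 − t) factor cancels: (EBIT − 118,000) × 600,000 = (EBIT − 881,000) × 780,000.
EBIT × (780,000 − 600,000) = 881,000 × 780,000 − 118,000 × 600,000 = 616,380,000,000, so EBIT = 616,380,000,000 ÷ 180,000 = 3,424,333.33.

€3,424,333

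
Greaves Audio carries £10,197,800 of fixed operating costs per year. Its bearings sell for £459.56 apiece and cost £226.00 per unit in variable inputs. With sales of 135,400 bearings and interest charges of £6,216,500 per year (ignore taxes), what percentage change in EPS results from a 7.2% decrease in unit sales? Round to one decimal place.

Total contribution margin = 135,400 × £233.56 = £31,624,024.00.
EBIT = £31,624,024.00 − £10,197,800 = £21,426,224.00.
After interest of £6,216,500.00, pre-tax earnings = £15,209,724.00.
DCL = total CM / (EBIT − I) = £31,624,024.00 / £15,209,724.00 = 2.0792.
EPS therefore changes by 2.0792 × (-7.2%) = -15.0%.

-15.0%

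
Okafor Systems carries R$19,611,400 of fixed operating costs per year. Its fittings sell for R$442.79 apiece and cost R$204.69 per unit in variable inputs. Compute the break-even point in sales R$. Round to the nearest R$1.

R$36,470,944

CM per unit = R$442.79 − R$204.69 = R$238.10; CM ratio = R$238.10 / R$442.79 = 0.5377.
Break-even sales = FC ÷ CM ratio = R$19,611,400 × R$442.79 / R$238.10 = R$36,470,944.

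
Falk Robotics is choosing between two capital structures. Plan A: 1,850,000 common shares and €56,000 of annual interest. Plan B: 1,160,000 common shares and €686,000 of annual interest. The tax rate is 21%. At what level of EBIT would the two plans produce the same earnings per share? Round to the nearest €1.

€1,745,130

At indifference, (EBIT − 56,000)(1 − t)/1,850,000 = (EBIT − 686,000)(1 − t)/1,160,000.
Cancelling (1 − t) and cross-multiplying: 1,160,000·(EBIT − 56,000) = 1,850,000·(EBIT − 686,000).
Solving, EBIT = (686,000·1,850,000 − 56,000·1,160,000) / (1,850,000 − 1,160,000) = 1,204,140,000,000 / 690,000 = 1,745,130.43.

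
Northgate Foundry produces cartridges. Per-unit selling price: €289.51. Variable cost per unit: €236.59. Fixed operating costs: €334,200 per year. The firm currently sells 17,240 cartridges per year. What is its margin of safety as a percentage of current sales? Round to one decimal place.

63.4%

Contribution margin per unit = €289.51 − €236.59 = €52.92. Break-even units = €334,200 ÷ €52.92 = 6,315.19; break-even revenue = 6,315.19 × €289.51 = €1,828,311.45.
Current sales = 17,240 × €289.51 = €4,991,152.40.
Margin of safety = (€4,991,152.40 − €1,828,311.45) ÷ €4,991,152.40 = 63.4%.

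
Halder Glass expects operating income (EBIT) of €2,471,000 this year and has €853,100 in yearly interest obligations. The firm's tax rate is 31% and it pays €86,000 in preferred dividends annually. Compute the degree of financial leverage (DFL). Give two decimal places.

1.65

Annual interest charges come to €853,100.00.
Preferred dividends grossed up pre-tax: €86,000 / (1 − 0.31) = €124,637.68.
DFL = EBIT ÷ [EBIT − I − D_p/(1−t)] = €2,471,000 ÷ [€2,471,000 − €853,100.00 − €124,637.68] = €2,471,000 ÷ €1,493,262.32 = 1.6548.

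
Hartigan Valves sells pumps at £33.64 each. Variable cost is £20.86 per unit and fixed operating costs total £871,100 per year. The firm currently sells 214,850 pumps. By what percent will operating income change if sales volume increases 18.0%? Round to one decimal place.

+26.4%

Total contribution margin = 214,850 × £12.78 = £2,745,783.00.
Subtracting fixed costs: EBIT = £2,745,783.00 − £871,100 = £1,874,683.00.
Degree of operating leverage = £2,745,783.00 / £1,874,683.00 = 1.4647.
Operating income changes by 1.4647 × +18.0% = +26.4%.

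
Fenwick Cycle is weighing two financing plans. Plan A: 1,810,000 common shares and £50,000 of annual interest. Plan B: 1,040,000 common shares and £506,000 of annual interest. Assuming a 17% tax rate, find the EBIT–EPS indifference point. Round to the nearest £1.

£1,121,896

At indifference, (EBIT − 50,000)(1 − t)/1,810,000 = (EBIT − 506,000)(1 − t)/1,040,000.
The (1 − t) factor cancels: (EBIT − 50,000) × 1,040,000 = (EBIT − 506,000) × 1,810,000.
EBIT × (1,810,000 − 1,040,000) = 506,000 × 1,810,000 − 50,000 × 1,040,000 = 863,860,000,000, so EBIT = 863,860,000,000 ÷ 770,000 = 1,121,896.10.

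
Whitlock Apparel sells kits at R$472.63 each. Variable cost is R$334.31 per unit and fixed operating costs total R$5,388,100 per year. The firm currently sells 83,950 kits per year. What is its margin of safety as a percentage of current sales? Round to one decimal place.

53.6%

Contribution margin per unit = R$472.63 − R$334.31 = R$138.32. Break-even units = R$5,388,100 ÷ R$138.32 = 38,953.88; break-even revenue = 38,953.88 × R$472.63 = R$18,410,769.98.
Current sales = 83,950 × R$472.63 = R$39,677,288.50.
Margin of safety = (R$39,677,288.50 − R$18,410,769.98) ÷ R$39,677,288.50 = 53.6%.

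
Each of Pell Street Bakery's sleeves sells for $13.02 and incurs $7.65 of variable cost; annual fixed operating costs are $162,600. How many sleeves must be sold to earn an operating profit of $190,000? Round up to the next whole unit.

65,662 sleeves

Each unit contributes $13.02 − $7.65 = $5.37.
Required volume = (fixed costs + target profit) ÷ CM = ($162,600 + $190,000) ÷ $5.37 = 65,661.08, so 65,662 sleeves.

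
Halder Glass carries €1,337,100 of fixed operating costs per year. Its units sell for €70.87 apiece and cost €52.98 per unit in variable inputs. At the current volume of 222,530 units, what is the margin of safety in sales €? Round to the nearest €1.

Unit CM = price − variable cost = €70.87 − €52.98 = €17.89. Break-even units = €1,337,100 ÷ €17.89 = 74,740.08; break-even revenue = 74,740.08 × €70.87 = €5,296,829.35.
Actual sales revenue = 222,530 × €70.87 = €15,770,701.10.
Margin of safety = €15,770,701.10 − €5,296,829.35 = €10,473,872.

€10,473,872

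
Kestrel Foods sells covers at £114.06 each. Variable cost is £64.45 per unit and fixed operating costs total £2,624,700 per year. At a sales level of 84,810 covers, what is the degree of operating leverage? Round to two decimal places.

2.66

At 84,810 units, contribution = 84,810 × £49.61 = £4,207,424.10.
Operating income = contribution − fixed costs = £4,207,424.10 − £2,624,700 = £1,582,724.10.
Degree of operating leverage = £4,207,424.10 / £1,582,724.10 = 2.6583.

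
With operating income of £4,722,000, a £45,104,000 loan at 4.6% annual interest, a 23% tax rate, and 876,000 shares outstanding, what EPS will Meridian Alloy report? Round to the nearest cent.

Interest = £2,074,784.00, so EBT = £4,722,000 − £2,074,784.00 = £2,647,216.00.
After tax at 23%: net income = £2,647,216.00 × 0.77 = £2,038,356.32.
Per share: £2,038,356.32 / 876,000 shares = £2.33.

£2.33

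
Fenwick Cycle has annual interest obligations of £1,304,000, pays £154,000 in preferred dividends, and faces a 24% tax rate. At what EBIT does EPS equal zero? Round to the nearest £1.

£1,506,632

Grossing the preferred dividend up to pre-tax terms: £154,000 / (1 − 0.24) = £202,631.58.
EPS = 0 when EBIT covers interest plus the pre-tax preferred burden: £1,304,000 + £202,631.58 = £1,506,631.58.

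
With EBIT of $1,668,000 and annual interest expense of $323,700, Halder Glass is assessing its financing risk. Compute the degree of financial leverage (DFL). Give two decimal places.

Interest = $323,700.00.
DFL = EBIT ÷ (EBIT − I) = $1,668,000 ÷ ($1,668,000 − $323,700.00) = $1,668,000 ÷ $1,344,300.00 = 1.2408.

1.24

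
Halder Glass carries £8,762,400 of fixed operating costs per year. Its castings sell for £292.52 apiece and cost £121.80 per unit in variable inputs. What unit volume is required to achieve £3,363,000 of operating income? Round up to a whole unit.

71,026 castings

Contribution margin per unit = £292.52 − £121.80 = £170.72.
Need Q such that Q × £170.72 − £8,762,400 = £3,363,000, i.e. Q = £12,125,400 / £170.72 = 71,025.07 → 71,026.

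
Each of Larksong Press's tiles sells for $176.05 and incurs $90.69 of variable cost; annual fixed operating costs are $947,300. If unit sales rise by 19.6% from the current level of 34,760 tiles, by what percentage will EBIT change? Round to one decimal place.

+28.8%

Contribution at this volume is 34,760 × $85.36 = $2,967,113.60.
EBIT = $2,967,113.60 − $947,300 = $2,019,813.60.
Degree of operating leverage = $2,967,113.60 / $2,019,813.60 = 1.4690.
%ΔEBIT = DOL × %ΔSales = 1.4690 × +19.6% = +28.8%.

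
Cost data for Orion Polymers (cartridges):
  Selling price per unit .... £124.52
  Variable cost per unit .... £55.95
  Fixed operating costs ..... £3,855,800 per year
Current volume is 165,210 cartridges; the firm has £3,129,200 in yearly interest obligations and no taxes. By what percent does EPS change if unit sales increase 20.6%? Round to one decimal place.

At 165,210 units, contribution = 165,210 × £68.57 = £11,328,449.70.
Subtracting fixed costs: EBIT = £11,328,449.70 − £3,855,800 = £7,472,649.70.
Interest = £3,129,200.00, so EBIT − I = £4,343,449.70.
Degree of combined leverage = contribution ÷ (EBIT − I) = £11,328,449.70 ÷ £4,343,449.70 = 2.6082.
%ΔEPS = DCL × %ΔSales = 2.6082 × +20.6% = +53.7%.

+53.7%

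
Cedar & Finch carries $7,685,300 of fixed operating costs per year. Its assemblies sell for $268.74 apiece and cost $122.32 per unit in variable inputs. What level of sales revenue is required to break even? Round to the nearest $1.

Contribution margin per unit = $268.74 − $122.32 = $146.42, a CM ratio of $146.42 ÷ $268.74 = 0.5448.
Break-even revenue = fixed costs × price ÷ CM = $7,685,300 × $268.74 ÷ $146.42 = $14,105,638.

$14,105,638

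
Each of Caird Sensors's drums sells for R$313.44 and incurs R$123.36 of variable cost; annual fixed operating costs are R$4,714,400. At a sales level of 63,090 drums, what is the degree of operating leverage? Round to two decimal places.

At 63,090 units, contribution = 63,090 × R$190.08 = R$11,992,147.20.
EBIT = R$11,992,147.20 − R$4,714,400 = R$7,277,747.20.
So DOL = total CM / EBIT = R$11,992,147.20 / R$7,277,747.20 = 1.6478.

1.65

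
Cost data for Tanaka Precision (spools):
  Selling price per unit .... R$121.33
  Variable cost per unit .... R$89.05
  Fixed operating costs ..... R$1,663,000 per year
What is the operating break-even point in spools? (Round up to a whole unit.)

Contribution margin per unit = R$121.33 − R$89.05 = R$32.28.
Break-even Q = R$1,663,000 / R$32.28 = 51,517.97 → 51,518 spools.

51,518 spools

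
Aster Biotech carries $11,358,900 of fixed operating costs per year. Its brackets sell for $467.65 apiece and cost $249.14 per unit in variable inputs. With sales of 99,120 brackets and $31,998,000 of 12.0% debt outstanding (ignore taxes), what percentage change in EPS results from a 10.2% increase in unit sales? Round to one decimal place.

Total contribution margin = 99,120 × $218.51 = $21,658,711.20.
Operating income = contribution − fixed costs = $21,658,711.20 − $11,358,900 = $10,299,811.20.
After interest of $3,839,760.00, pre-tax earnings = $6,460,051.20.
DCL = total CM / (EBIT − I) = $21,658,711.20 / $6,460,051.20 = 3.3527.
EPS therefore changes by 3.3527 × (+10.2%) = +34.2%.

+34.2%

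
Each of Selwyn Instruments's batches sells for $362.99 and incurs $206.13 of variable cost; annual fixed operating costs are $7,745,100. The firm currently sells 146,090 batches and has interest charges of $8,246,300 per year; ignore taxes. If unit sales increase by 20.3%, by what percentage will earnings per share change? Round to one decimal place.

Contribution at this volume is 146,090 × $156.86 = $22,915,677.40.
Subtracting fixed costs: EBIT = $22,915,677.40 − $7,745,100 = $15,170,577.40.
Interest = $8,246,300.00, so EBIT − I = $6,924,277.40.
DCL = total CM / (EBIT − I) = $22,915,677.40 / $6,924,277.40 = 3.3095.
%ΔEPS = DCL × %ΔSales = 3.3095 × +20.3% = +67.2%.

+67.2%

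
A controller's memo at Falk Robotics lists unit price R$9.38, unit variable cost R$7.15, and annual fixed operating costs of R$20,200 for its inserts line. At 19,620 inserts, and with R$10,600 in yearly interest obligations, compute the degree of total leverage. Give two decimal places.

Contribution at this volume is 19,620 × R$2.23 = R$43,752.60.
Subtracting fixed costs: EBIT = R$43,752.60 − R$20,200 = R$23,552.60. Interest = R$10,600.00.
DOL = R$43,752.60 ÷ R$23,552.60 = 1.8577; DFL = R$23,552.60 ÷ R$12,952.60 = 1.8184.
Combined leverage = 1.8577 × 1.8184 = 3.3780.

3.38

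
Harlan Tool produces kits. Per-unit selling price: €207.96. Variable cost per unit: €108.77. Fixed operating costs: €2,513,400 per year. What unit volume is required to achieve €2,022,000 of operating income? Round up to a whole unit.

45,725 kits

Contribution margin per unit = €207.96 − €108.77 = €99.19.
Units = (FC + target) / CM = (€2,513,400 + €2,022,000) / €99.19 = 45,724.37, so 45,725 kits.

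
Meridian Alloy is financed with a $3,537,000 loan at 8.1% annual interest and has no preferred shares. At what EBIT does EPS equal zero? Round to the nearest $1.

$286,497

Annual interest = 8.1% × $3,537,000 = $286,497.00.
Without preferred stock the financial break-even is simply EBIT = interest = $286,497.00.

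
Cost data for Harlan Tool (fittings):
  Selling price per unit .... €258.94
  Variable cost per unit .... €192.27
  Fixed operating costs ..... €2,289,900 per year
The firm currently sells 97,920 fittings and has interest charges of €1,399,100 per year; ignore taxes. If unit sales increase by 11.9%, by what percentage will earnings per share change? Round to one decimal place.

+27.4%

Contribution at this volume is 97,920 × €66.67 = €6,528,326.40.
Subtracting fixed costs: EBIT = €6,528,326.40 − €2,289,900 = €4,238,426.40.
Interest = €1,399,100.00, so EBIT − I = €2,839,326.40.
Degree of combined leverage = contribution ÷ (EBIT − I) = €6,528,326.40 ÷ €2,839,326.40 = 2.2993.
EPS therefore changes by 2.2993 × (+11.9%) = +27.4%.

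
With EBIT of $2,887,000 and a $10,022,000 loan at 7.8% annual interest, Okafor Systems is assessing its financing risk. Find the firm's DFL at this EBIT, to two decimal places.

1.37

Annual interest charges come to $781,716.00.
Degree of financial leverage = EBIT / (EBIT − interest) = $2,887,000 / $2,105,284.00 = 1.3713.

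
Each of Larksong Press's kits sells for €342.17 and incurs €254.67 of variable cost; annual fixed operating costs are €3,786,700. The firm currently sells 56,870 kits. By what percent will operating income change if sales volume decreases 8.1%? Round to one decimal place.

At 56,870 units, contribution = 56,870 × €87.50 = €4,976,125.00.
Subtracting fixed costs: EBIT = €4,976,125.00 − €3,786,700 = €1,189,425.00.
So DOL = total CM / EBIT = €4,976,125.00 / €1,189,425.00 = 4.1836.
%ΔEBIT = DOL × %ΔSales = 4.1836 × -8.1% = -33.9%.

-33.9%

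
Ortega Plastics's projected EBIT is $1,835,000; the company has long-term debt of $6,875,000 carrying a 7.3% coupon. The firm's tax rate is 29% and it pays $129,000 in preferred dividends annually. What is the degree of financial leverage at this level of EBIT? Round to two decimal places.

1.59

Interest = $501,875.00.
Preferred dividends grossed up pre-tax: $129,000 / (1 − 0.29) = $181,690.14.
DFL = EBIT ÷ [EBIT − I − D_p/(1−t)] = $1,835,000 ÷ [$1,835,000 − $501,875.00 − $181,690.14] = $1,835,000 ÷ $1,151,434.86 = 1.5937.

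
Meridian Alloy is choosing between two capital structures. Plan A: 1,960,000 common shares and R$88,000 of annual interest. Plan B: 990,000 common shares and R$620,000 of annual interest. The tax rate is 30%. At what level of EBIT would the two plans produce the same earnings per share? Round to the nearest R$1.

At indifference, (EBIT − 88,000)(1 − t)/1,960,000 = (EBIT − 620,000)(1 − t)/990,000.
Cancelling (1 − t) and cross-multiplying: 990,000·(EBIT − 88,000) = 1,960,000·(EBIT − 620,000).
Solving, EBIT = (620,000·1,960,000 − 88,000·990,000) / (1,960,000 − 990,000) = 1,128,080,000,000 / 970,000 = 1,162,969.07.

R$1,162,969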